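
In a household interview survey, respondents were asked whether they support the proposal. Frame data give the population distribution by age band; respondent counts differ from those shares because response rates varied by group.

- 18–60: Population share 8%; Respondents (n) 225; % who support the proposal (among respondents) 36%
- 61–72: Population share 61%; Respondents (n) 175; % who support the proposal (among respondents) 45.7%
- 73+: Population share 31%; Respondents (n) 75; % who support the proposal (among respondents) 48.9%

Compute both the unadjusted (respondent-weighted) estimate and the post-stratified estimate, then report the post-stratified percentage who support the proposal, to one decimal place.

Unadjusted (pooled respondent) estimate weights by respondent counts:
  (225/475)×36 + (175/475)×45.7 + (75/475)×48.9 = 41.6105%
Post-stratified estimate weights by population shares:
  0.08×36 + 0.61×45.7 + 0.31×48.9 = 45.916%

45.9%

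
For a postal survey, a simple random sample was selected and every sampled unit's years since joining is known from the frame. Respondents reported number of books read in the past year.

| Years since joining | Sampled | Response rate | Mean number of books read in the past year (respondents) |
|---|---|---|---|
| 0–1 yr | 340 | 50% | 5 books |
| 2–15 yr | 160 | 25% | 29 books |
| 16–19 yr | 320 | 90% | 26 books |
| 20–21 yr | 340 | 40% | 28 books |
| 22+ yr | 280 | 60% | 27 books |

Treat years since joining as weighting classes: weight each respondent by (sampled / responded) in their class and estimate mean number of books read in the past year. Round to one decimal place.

22.0

With weight = n_sampled/n_responded per class, the weighted class total is n_sampled:
  0–1 yr: 340 × 5 = 1700
  2–15 yr: 160 × 29 = 4640
  16–19 yr: 320 × 26 = 8320
  20–21 yr: 340 × 28 = 9520
  22+ yr: 280 × 27 = 7560
Adjusted estimate = 31,740 / 1,440 = 22.0417 → 22.0.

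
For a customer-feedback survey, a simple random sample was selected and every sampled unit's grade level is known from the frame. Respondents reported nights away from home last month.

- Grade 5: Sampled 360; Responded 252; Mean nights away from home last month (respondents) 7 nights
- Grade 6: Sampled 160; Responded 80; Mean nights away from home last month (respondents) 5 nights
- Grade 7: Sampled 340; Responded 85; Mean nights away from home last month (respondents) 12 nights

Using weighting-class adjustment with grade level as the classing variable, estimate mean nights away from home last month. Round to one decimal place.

Class response rates: Grade 5 252/360 = 70%, Grade 6 80/160 = 50%, Grade 7 85/340 = 25%.
Inverse-response-rate weighting restores each class to its sampled count, so class totals weight by n_sampled:
  Grade 5: 360 × 7 = 2520
  Grade 6: 160 × 5 = 800
  Grade 7: 340 × 12 = 4080
Adjusted estimate = 7400 / 860 = 8.60465 → 8.6.

8.6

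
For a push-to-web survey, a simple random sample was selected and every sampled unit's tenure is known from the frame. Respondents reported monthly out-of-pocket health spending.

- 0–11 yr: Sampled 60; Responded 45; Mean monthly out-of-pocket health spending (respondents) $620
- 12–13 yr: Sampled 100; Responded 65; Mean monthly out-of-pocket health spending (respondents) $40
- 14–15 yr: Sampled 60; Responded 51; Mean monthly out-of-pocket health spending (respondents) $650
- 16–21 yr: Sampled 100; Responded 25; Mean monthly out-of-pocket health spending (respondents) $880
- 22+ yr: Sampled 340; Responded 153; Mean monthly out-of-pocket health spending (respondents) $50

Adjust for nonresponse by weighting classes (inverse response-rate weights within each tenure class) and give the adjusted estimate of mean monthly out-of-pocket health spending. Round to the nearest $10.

Response rates by class: 0–11 yr 45/60 = 75%, 12–13 yr 65/100 = 65%, 14–15 yr 51/60 = 85%, 16–21 yr 25/100 = 25%, 22+ yr 153/340 = 45%.
With weight = n_sampled/n_responded per class, the weighted class total is n_sampled:
  0–11 yr: 60 × 620 = 37,200
  12–13 yr: 100 × 40 = 4000
  14–15 yr: 60 × 650 = 39,000
  16–21 yr: 100 × 880 = 88,000
  22+ yr: 340 × 50 = 17,000
Adjusted estimate = 185,200 / 660 = 280.606 → $280.

$280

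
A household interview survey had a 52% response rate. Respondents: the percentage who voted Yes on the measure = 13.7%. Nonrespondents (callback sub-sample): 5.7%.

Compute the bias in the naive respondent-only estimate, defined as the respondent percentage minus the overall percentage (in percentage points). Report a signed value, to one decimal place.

Nonresponse fraction = 1 − 0.52 = 0.48.
Bias = (nonresponse fraction) × (respondent percentage − nonrespondent percentage)
     = 0.48 × (13.7 − 5.7) = 0.48 × 8 = 3.84.

+3.8 percentage points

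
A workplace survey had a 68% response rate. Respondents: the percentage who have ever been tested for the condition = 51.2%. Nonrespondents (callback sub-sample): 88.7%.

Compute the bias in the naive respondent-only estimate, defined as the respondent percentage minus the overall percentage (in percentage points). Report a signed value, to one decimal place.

-12.0 percentage points

Nonresponse fraction = 1 − 0.68 = 0.32.
Bias = (nonresponse fraction) × (respondent percentage − nonrespondent percentage)
     = 0.32 × (51.2 − 88.7) = 0.32 × -37.5 = -12.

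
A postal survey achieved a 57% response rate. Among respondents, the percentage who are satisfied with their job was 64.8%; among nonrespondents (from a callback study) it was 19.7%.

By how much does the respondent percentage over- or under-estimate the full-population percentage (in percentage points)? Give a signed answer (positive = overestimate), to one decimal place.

Nonresponse fraction = 1 − 0.57 = 0.43.
Bias = (nonresponse fraction) × (respondent percentage − nonrespondent percentage)
     = 0.43 × (64.8 − 19.7) = 0.43 × 45.1 = 19.393.

+19.4 percentage points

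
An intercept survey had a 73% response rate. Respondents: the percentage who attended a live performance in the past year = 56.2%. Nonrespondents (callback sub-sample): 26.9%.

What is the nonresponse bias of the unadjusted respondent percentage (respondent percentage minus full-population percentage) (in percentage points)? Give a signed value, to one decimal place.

+7.9 percentage points

Nonresponse fraction = 1 − 0.73 = 0.27.
Bias = (nonresponse fraction) × (respondent percentage − nonrespondent percentage)
     = 0.27 × (56.2 − 26.9) = 0.27 × 29.3 = 7.911.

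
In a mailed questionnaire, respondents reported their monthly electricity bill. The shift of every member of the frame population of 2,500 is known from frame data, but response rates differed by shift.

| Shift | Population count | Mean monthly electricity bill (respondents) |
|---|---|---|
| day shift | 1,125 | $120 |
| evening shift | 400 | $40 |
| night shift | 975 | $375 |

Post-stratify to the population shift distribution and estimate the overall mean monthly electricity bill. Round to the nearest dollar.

Weight each group's respondent value by its population share:
  day shift: (1,125/2,500) × 120 = 54
  evening shift: (400/2,500) × 40 = 6.4
  night shift: (975/2,500) × 375 = 146.25
Post-stratified estimate = 206.65 → $207.

$207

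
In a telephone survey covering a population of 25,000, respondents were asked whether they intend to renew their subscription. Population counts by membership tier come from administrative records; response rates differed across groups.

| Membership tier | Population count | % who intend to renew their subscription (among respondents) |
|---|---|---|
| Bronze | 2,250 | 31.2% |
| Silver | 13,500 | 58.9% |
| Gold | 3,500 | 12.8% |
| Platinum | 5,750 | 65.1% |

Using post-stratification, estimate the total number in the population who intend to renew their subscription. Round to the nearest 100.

Apply each group's respondent rate to its population count:
  Bronze: 2,250 × 31.2% = 702
  Silver: 13,500 × 58.9% = 7951.5
  Gold: 3,500 × 12.8% = 448
  Platinum: 5,750 × 65.1% = 3743.25
Estimated total = 12844.8 → 12,800.

12,800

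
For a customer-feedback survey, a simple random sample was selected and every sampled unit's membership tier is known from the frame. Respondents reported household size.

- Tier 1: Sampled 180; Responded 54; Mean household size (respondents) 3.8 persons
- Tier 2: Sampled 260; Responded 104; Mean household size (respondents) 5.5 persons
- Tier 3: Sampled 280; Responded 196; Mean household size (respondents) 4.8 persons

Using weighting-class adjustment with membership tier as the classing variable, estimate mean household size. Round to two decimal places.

4.80

Response rates by class: Tier 1 54/180 = 30%, Tier 2 104/260 = 40%, Tier 3 196/280 = 70%.
Weighting each respondent by the inverse class response rate inflates each class back to its sampled size, so the class weight is n_sampled:
  Tier 1: 180 × 3.8 = 684
  Tier 2: 260 × 5.5 = 1430
  Tier 3: 280 × 4.8 = 1344
Adjusted estimate = 3458 / 720 = 4.80278 → 4.80.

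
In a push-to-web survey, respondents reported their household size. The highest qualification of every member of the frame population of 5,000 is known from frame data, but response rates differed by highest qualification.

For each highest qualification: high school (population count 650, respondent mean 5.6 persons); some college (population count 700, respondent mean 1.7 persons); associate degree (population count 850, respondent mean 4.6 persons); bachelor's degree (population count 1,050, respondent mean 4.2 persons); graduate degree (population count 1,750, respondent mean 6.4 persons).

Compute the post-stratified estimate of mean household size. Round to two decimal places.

4.87

Weight each group's respondent value by its population share:
  high school: (650/5,000) × 5.6 = 0.728
  some college: (700/5,000) × 1.7 = 0.238
  associate degree: (850/5,000) × 4.6 = 0.782
  bachelor's degree: (1,050/5,000) × 4.2 = 0.882
  graduate degree: (1,750/5,000) × 6.4 = 2.24
Post-stratified estimate = 4.87 → 4.87.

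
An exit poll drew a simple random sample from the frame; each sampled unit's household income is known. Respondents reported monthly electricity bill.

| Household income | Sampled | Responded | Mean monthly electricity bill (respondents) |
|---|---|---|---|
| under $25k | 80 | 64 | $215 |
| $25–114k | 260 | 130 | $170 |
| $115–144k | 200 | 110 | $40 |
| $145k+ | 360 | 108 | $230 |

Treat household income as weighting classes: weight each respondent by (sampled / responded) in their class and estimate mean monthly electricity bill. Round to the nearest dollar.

$169

Class response rates: under $25k 64/80 = 80%, $25–114k 130/260 = 50%, $115–144k 110/200 = 55%, $145k+ 108/360 = 30%.
Weighting each respondent by the inverse class response rate inflates each class back to its sampled size, so the class weight is n_sampled:
  under $25k: 80 × 215 = 17,200
  $25–114k: 260 × 170 = 44,200
  $115–144k: 200 × 40 = 8000
  $145k+: 360 × 230 = 82,800
Adjusted estimate = 152,200 / 900 = 169.111 → $169.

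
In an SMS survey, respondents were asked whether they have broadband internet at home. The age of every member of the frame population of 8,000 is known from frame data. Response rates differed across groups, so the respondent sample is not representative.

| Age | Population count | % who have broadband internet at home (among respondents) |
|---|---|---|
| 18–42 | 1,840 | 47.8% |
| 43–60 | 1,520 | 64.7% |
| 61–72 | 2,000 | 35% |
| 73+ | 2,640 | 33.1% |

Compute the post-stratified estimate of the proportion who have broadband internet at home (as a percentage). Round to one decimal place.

43.0%

Reweight to the known age distribution:
  18–42: (1,840/8,000) × 47.8 = 10.994
  43–60: (1,520/8,000) × 64.7 = 12.293
  61–72: (2,000/8,000) × 35 = 8.75
  73+: (2,640/8,000) × 33.1 = 10.923
Post-stratified estimate = 42.96 → 43.0%.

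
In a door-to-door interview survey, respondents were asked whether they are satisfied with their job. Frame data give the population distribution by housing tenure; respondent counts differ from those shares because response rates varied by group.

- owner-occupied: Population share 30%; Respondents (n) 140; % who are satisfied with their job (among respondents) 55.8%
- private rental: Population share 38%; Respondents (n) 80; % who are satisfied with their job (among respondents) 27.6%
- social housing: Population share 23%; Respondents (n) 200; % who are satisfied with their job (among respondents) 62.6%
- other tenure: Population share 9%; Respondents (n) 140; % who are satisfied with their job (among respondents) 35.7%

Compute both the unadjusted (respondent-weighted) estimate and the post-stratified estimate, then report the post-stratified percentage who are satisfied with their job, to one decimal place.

Unadjusted (pooled respondent) estimate weights by respondent counts:
  (140/560)×55.8 + (80/560)×27.6 + (200/560)×62.6 + (140/560)×35.7 = 49.175%
Post-stratifying to population shares instead:
  0.3×55.8 + 0.38×27.6 + 0.23×62.6 + 0.09×35.7 = 44.839%

44.8%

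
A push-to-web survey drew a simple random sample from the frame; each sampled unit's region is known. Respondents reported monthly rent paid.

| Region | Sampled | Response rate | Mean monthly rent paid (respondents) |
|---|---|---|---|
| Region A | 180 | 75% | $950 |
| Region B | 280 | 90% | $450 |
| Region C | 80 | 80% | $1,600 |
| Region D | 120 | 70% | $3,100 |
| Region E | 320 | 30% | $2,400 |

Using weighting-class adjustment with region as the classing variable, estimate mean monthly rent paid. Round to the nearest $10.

Weighting each respondent by the inverse class response rate inflates each class back to its sampled size, so the class weight is n_sampled:
  Region A: 180 × 950 = 171,000
  Region B: 280 × 450 = 126,000
  Region C: 80 × 1600 = 128,000
  Region D: 120 × 3100 = 372,000
  Region E: 320 × 2400 = 768,000
Adjusted estimate = 1,565,000 / 980 = 1596.94 → $1,600.

$1,600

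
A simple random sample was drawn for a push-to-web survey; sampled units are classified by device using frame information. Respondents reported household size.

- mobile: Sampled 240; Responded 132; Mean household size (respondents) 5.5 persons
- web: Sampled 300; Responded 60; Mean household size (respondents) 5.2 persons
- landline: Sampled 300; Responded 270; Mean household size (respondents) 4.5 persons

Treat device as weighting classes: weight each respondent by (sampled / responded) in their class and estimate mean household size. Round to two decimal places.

5.04

Response rates by class: mobile 132/240 = 55%, web 60/300 = 20%, landline 270/300 = 90%.
With weight = n_sampled/n_responded per class, the weighted class total is n_sampled:
  mobile: 240 × 5.5 = 1320
  web: 300 × 5.2 = 1560
  landline: 300 × 4.5 = 1350
Adjusted estimate = 4230 / 840 = 5.03571 → 5.04.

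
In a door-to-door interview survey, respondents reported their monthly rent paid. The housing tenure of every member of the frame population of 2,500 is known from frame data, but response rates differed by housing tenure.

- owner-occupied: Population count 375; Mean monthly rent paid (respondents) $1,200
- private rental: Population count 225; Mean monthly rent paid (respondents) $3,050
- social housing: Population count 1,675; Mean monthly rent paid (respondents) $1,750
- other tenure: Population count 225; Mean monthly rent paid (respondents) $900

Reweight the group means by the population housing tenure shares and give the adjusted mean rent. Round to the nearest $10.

$1,710

Reweight to the known housing tenure distribution:
  owner-occupied: (375/2,500) × 1200 = 180
  private rental: (225/2,500) × 3050 = 274.5
  social housing: (1,675/2,500) × 1750 = 1172.5
  other tenure: (225/2,500) × 900 = 81
Post-stratified estimate = 1708 → $1,710.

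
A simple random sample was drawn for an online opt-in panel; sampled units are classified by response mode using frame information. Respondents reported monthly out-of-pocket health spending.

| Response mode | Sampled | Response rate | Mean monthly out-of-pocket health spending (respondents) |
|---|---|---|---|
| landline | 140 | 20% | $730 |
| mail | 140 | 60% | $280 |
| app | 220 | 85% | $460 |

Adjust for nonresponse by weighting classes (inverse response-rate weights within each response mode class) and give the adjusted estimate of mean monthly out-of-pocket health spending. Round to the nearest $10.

$490

With weight = n_sampled/n_responded per class, the weighted class total is n_sampled:
  landline: 140 × 730 = 102,200
  mail: 140 × 280 = 39,200
  app: 220 × 460 = 101,200
Adjusted estimate = 242,600 / 500 = 485.2 → $490.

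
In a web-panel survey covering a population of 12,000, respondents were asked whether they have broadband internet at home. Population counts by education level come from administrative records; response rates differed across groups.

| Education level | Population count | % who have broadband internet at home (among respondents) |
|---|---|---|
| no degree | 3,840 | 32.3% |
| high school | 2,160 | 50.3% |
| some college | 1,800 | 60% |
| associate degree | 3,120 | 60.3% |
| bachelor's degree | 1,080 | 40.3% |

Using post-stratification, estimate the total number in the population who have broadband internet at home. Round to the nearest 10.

Each cell contributes its population count × the respondent rate:
  no degree: 3,840 × 32.3% = 1240.32
  high school: 2,160 × 50.3% = 1086.48
  some college: 1,800 × 60% = 1080
  associate degree: 3,120 × 60.3% = 1881.36
  bachelor's degree: 1,080 × 40.3% = 435.24
Estimated total = 5723.4 → 5,720.

5,720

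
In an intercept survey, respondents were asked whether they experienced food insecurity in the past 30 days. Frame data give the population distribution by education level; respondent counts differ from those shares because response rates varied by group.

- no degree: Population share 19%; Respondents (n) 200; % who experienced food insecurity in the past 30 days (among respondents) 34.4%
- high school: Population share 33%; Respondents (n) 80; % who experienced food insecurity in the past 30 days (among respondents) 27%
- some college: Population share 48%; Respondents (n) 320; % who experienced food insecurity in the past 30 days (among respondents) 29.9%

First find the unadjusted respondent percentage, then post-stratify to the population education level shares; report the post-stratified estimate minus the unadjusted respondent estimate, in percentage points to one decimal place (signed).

Naive respondent-only estimate (weights = respondent counts):
  (200/600)×34.4 + (80/600)×27 + (320/600)×29.9 = 31.0133%
Post-stratifying to population shares instead:
  0.19×34.4 + 0.33×27 + 0.48×29.9 = 29.798%
Difference = 29.798 − 31.0133 = -1.2153 pp.

-1.2 percentage points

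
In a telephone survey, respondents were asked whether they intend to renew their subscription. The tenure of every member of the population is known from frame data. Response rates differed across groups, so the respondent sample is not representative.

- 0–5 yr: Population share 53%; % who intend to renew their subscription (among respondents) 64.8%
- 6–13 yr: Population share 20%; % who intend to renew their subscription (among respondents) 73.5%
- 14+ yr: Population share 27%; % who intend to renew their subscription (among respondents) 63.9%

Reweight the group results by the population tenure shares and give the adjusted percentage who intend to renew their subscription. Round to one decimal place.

Each cell contributes population-share × respondent value:
  0–5 yr: 0.53 × 64.8 = 34.344
  6–13 yr: 0.2 × 73.5 = 14.7
  14+ yr: 0.27 × 63.9 = 17.253
Post-stratified estimate = 66.297 → 66.3%.

66.3%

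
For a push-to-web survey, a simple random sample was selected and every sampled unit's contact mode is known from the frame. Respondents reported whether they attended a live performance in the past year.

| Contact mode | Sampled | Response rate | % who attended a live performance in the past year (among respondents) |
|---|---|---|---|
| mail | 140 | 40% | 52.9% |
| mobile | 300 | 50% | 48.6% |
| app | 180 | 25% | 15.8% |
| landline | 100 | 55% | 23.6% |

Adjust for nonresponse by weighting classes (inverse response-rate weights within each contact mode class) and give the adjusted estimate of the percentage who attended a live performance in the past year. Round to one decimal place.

37.8%

Inverse-response-rate weighting restores each class to its sampled count, so class totals weight by n_sampled:
  mail: 140 × 52.9 = 7406
  mobile: 300 × 48.6 = 14,580
  app: 180 × 15.8 = 2844
  landline: 100 × 23.6 = 2360
Adjusted estimate = 27,190 / 720 = 37.7639 → 37.8%.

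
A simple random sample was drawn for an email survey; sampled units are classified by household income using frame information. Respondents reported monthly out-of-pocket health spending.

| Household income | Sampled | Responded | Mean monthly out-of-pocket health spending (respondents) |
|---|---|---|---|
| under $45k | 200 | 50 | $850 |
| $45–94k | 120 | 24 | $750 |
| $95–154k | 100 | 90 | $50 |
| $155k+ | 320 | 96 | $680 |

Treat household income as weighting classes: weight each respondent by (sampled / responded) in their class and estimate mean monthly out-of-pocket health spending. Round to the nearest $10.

Class response rates: under $45k 50/200 = 25%, $45–94k 24/120 = 20%, $95–154k 90/100 = 90%, $155k+ 96/320 = 30%.
Inverse-response-rate weighting restores each class to its sampled count, so class totals weight by n_sampled:
  under $45k: 200 × 850 = 170,000
  $45–94k: 120 × 750 = 90,000
  $95–154k: 100 × 50 = 5000
  $155k+: 320 × 680 = 217,600
Adjusted estimate = 482,600 / 740 = 652.162 → $650.

$650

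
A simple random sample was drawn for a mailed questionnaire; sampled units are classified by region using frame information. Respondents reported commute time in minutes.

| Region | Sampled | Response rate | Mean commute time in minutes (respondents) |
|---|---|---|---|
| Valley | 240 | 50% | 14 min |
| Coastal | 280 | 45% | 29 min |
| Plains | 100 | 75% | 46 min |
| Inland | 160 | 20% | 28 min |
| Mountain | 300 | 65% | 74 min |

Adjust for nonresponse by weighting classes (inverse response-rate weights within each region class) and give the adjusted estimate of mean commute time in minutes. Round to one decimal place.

Inverse-response-rate weighting restores each class to its sampled count, so class totals weight by n_sampled:
  Valley: 240 × 14 = 3360
  Coastal: 280 × 29 = 8120
  Plains: 100 × 46 = 4600
  Inland: 160 × 28 = 4480
  Mountain: 300 × 74 = 22,200
Adjusted estimate = 42,760 / 1,080 = 39.5926 → 39.6.

39.6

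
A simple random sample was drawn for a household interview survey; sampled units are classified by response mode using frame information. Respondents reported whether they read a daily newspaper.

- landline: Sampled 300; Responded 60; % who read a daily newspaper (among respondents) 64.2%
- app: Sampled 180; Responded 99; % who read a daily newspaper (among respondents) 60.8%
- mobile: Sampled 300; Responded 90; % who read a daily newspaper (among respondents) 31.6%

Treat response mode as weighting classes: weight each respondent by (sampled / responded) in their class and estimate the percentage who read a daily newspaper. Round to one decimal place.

Response rates by class: landline 60/300 = 20%, app 99/180 = 55%, mobile 90/300 = 30%.
Weighting each respondent by the inverse class response rate inflates each class back to its sampled size, so the class weight is n_sampled:
  landline: 300 × 64.2 = 19,260
  app: 180 × 60.8 = 10,944
  mobile: 300 × 31.6 = 9480
Adjusted estimate = 39,684 / 780 = 50.8769 → 50.9%.

50.9%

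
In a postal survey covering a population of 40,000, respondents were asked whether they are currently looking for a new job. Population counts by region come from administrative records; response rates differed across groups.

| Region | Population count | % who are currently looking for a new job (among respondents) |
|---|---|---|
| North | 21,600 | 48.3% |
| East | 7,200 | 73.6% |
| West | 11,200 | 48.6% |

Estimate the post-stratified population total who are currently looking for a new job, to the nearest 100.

Estimated count per cell = population count × respondent percentage:
  North: 21,600 × 48.3% = 10432.8
  East: 7,200 × 73.6% = 5299.2
  West: 11,200 × 48.6% = 5443.2
Estimated total = 21175.2 → 21,200.

21,200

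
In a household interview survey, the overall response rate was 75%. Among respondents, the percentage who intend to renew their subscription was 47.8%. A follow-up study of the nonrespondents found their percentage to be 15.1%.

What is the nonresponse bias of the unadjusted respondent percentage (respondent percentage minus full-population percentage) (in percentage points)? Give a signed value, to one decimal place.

Nonresponse fraction = 1 − 0.75 = 0.25.
Bias = (nonresponse fraction) × (respondent percentage − nonrespondent percentage)
     = 0.25 × (47.8 − 15.1) = 0.25 × 32.7 = 8.175.

+8.2 percentage points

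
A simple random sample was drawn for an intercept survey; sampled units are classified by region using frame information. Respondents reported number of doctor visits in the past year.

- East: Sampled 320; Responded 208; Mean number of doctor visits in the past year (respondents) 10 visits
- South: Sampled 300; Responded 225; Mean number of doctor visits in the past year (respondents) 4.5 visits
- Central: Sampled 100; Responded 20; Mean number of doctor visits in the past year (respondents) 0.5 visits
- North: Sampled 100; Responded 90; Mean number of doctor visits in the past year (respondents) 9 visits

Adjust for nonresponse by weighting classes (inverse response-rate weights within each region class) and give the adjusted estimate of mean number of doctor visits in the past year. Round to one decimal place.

6.7

Class response rates: East 208/320 = 65%, South 225/300 = 75%, Central 20/100 = 20%, North 90/100 = 90%.
Weighting each respondent by the inverse class response rate inflates each class back to its sampled size, so the class weight is n_sampled:
  East: 320 × 10 = 3200
  South: 300 × 4.5 = 1350
  Central: 100 × 0.5 = 50
  North: 100 × 9 = 900
Adjusted estimate = 5500 / 820 = 6.70732 → 6.7.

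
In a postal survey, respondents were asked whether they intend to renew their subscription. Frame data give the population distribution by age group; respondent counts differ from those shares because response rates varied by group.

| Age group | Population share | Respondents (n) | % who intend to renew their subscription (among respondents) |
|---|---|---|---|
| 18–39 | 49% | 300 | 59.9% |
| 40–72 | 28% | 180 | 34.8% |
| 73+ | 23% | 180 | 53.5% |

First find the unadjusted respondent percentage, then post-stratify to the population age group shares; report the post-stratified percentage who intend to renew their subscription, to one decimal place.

51.4%

Naive respondent-only estimate (weights = respondent counts):
  (300/660)×59.9 + (180/660)×34.8 + (180/660)×53.5 = 51.3091%
Reweighting by population age group shares:
  0.49×59.9 + 0.28×34.8 + 0.23×53.5 = 51.4%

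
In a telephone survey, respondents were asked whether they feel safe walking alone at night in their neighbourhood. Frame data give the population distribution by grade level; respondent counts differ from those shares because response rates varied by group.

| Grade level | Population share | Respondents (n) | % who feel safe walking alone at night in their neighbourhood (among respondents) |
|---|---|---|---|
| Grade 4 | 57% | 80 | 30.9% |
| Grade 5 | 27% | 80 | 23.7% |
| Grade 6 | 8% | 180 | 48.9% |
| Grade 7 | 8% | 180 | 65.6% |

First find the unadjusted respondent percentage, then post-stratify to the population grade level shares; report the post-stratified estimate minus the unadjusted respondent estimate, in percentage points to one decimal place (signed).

-14.9 percentage points

Naive respondent-only estimate (weights = respondent counts):
  (80/520)×30.9 + (80/520)×23.7 + (180/520)×48.9 + (180/520)×65.6 = 48.0346%
Reweighting by population grade level shares:
  0.57×30.9 + 0.27×23.7 + 0.08×48.9 + 0.08×65.6 = 33.172%
Difference = 33.172 − 48.0346 = -14.8626 pp.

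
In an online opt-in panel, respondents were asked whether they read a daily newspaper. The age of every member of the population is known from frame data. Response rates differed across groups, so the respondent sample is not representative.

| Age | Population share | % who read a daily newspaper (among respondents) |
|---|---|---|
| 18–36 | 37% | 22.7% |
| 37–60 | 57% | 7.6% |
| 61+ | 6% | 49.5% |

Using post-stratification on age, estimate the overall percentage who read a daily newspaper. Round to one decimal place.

Post-stratification weights by population share, not respondent share:
  18–36: 0.37 × 22.7 = 8.399
  37–60: 0.57 × 7.6 = 4.332
  61+: 0.06 × 49.5 = 2.97
Post-stratified estimate = 15.701 → 15.7%.

15.7%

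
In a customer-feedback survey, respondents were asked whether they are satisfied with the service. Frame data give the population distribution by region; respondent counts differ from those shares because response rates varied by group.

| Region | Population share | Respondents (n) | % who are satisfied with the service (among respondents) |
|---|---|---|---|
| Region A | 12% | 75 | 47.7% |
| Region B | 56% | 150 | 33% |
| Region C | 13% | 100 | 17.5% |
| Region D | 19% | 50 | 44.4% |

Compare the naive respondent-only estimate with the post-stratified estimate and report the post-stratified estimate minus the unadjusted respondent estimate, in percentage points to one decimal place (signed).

+1.6 percentage points

Without adjustment, the pooled respondent share is:
  (75/375)×47.7 + (150/375)×33 + (100/375)×17.5 + (50/375)×44.4 = 33.3267%
Post-stratified estimate weights by population shares:
  0.12×47.7 + 0.56×33 + 0.13×17.5 + 0.19×44.4 = 34.915%
Difference = 34.915 − 33.3267 = 1.5883 pp.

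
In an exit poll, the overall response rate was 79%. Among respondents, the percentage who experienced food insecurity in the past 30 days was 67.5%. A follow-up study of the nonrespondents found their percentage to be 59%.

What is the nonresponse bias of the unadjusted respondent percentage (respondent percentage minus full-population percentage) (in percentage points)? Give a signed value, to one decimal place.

Nonresponse fraction = 1 − 0.79 = 0.21.
Bias = (nonresponse fraction) × (respondent percentage − nonrespondent percentage)
     = 0.21 × (67.5 − 59) = 0.21 × 8.5 = 1.785.

+1.8 percentage points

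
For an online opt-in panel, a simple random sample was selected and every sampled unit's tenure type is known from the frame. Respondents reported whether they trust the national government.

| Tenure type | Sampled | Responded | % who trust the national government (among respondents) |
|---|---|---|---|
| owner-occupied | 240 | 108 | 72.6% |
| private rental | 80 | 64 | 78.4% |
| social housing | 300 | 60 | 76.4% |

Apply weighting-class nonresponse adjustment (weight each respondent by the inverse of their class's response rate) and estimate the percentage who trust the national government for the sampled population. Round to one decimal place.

Response rates by class: owner-occupied 108/240 = 45%, private rental 64/80 = 80%, social housing 60/300 = 20%.
Inverse-response-rate weighting restores each class to its sampled count, so class totals weight by n_sampled:
  owner-occupied: 240 × 72.6 = 17,424
  private rental: 80 × 78.4 = 6272
  social housing: 300 × 76.4 = 22,920
Adjusted estimate = 46,616 / 620 = 75.1871 → 75.2%.

75.2%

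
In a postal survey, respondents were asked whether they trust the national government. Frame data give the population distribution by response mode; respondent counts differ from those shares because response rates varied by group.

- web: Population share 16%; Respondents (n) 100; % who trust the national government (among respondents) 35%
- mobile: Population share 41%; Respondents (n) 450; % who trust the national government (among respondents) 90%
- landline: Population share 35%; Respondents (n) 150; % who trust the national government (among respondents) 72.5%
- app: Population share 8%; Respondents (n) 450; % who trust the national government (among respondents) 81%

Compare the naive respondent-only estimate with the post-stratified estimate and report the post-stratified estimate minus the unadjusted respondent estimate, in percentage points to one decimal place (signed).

-5.1 percentage points

Unadjusted (pooled respondent) estimate weights by respondent counts:
  (100/1150)×35 + (450/1150)×90 + (150/1150)×72.5 + (450/1150)×81 = 79.413%
Post-stratified estimate weights by population shares:
  0.16×35 + 0.41×90 + 0.35×72.5 + 0.08×81 = 74.355%
Difference = 74.355 − 79.413 = -5.058 pp.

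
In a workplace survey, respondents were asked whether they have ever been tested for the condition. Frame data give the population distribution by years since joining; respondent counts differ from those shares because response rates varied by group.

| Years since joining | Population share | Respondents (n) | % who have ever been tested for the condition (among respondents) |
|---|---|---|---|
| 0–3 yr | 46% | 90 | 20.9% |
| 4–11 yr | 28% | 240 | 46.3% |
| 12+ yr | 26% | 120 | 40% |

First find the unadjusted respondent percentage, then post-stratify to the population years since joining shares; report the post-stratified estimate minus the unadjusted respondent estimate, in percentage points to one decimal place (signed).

Without adjustment, the pooled respondent share is:
  (90/450)×20.9 + (240/450)×46.3 + (120/450)×40 = 39.54%
Post-stratifying to population shares instead:
  0.46×20.9 + 0.28×46.3 + 0.26×40 = 32.978%
Difference = 32.978 − 39.54 = -6.562 pp.

-6.6 percentage points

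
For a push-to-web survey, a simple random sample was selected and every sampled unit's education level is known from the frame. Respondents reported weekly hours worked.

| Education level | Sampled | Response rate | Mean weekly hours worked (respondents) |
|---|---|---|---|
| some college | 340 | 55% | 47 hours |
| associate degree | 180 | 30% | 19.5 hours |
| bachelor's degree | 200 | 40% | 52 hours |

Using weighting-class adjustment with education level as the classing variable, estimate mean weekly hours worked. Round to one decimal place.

Inverse-response-rate weighting restores each class to its sampled count, so class totals weight by n_sampled:
  some college: 340 × 47 = 15,980
  associate degree: 180 × 19.5 = 3510
  bachelor's degree: 200 × 52 = 10,400
Adjusted estimate = 29,890 / 720 = 41.5139 → 41.5.

41.5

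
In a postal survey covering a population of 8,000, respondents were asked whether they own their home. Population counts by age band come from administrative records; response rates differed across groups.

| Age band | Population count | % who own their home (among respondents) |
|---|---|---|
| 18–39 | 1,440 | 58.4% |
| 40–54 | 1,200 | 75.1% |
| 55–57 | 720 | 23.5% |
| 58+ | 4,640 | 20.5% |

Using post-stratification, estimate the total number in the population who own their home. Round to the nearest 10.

Each cell contributes its population count × the respondent rate:
  18–39: 1,440 × 58.4% = 840.96
  40–54: 1,200 × 75.1% = 901.2
  55–57: 720 × 23.5% = 169.2
  58+: 4,640 × 20.5% = 951.2
Estimated total = 2862.56 → 2,860.

2,860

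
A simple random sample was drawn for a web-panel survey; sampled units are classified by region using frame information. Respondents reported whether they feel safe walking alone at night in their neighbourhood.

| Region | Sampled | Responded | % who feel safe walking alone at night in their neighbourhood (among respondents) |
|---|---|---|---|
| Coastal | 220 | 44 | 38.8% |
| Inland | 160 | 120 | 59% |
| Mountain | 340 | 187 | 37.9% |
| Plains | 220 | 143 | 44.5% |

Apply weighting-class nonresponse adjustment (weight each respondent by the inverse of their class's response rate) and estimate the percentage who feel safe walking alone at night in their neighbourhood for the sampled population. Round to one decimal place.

43.2%

Response rates by class: Coastal 44/220 = 20%, Inland 120/160 = 75%, Mountain 187/340 = 55%, Plains 143/220 = 65%.
Inverse-response-rate weighting restores each class to its sampled count, so class totals weight by n_sampled:
  Coastal: 220 × 38.8 = 8536
  Inland: 160 × 59 = 9440
  Mountain: 340 × 37.9 = 12,886
  Plains: 220 × 44.5 = 9790
Adjusted estimate = 40,652 / 940 = 43.2468 → 43.2%.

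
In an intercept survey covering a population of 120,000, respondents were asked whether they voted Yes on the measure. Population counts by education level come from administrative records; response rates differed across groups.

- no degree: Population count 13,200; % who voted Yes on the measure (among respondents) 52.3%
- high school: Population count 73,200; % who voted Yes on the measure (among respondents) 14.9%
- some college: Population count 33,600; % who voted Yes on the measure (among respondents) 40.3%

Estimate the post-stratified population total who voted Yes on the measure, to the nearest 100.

31,400

Apply each group's respondent rate to its population count:
  no degree: 13,200 × 52.3% = 6903.6
  high school: 73,200 × 14.9% = 10906.8
  some college: 33,600 × 40.3% = 13540.8
Estimated total = 31351.2 → 31,400.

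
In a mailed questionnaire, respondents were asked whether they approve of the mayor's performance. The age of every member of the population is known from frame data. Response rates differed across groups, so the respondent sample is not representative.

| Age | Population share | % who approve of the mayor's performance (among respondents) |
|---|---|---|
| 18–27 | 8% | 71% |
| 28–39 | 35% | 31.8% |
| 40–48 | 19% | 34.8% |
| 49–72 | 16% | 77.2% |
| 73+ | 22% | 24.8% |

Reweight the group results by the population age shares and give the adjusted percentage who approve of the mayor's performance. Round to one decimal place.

41.2%

Post-stratification weights by population share, not respondent share:
  18–27: 0.08 × 71 = 5.68
  28–39: 0.35 × 31.8 = 11.13
  40–48: 0.19 × 34.8 = 6.612
  49–72: 0.16 × 77.2 = 12.352
  73+: 0.22 × 24.8 = 5.456
Post-stratified estimate = 41.23 → 41.2%.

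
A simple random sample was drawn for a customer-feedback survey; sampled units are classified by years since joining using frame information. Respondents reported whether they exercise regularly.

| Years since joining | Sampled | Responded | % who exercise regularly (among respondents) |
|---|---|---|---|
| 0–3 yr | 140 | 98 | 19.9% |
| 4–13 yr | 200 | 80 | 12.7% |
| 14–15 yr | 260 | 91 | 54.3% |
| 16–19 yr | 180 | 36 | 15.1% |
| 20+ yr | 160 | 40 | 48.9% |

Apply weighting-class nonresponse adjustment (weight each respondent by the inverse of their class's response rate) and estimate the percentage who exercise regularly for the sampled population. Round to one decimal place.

Response rates by class: 0–3 yr 98/140 = 70%, 4–13 yr 80/200 = 40%, 14–15 yr 91/260 = 35%, 16–19 yr 36/180 = 20%, 20+ yr 40/160 = 25%.
With weight = n_sampled/n_responded per class, the weighted class total is n_sampled:
  0–3 yr: 140 × 19.9 = 2786
  4–13 yr: 200 × 12.7 = 2540
  14–15 yr: 260 × 54.3 = 14,118
  16–19 yr: 180 × 15.1 = 2718
  20+ yr: 160 × 48.9 = 7824
Adjusted estimate = 29,986 / 940 = 31.9 → 31.9%.

31.9%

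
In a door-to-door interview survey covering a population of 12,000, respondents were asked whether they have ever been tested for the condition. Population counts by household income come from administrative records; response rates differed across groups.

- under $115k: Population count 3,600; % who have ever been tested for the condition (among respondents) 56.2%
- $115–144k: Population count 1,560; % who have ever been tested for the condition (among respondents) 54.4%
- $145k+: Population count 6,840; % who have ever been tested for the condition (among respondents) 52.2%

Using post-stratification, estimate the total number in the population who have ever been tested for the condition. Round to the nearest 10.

Estimated count per cell = population count × respondent percentage:
  under $115k: 3,600 × 56.2% = 2023.2
  $115–144k: 1,560 × 54.4% = 848.64
  $145k+: 6,840 × 52.2% = 3570.48
Estimated total = 6442.32 → 6,440.

6,440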